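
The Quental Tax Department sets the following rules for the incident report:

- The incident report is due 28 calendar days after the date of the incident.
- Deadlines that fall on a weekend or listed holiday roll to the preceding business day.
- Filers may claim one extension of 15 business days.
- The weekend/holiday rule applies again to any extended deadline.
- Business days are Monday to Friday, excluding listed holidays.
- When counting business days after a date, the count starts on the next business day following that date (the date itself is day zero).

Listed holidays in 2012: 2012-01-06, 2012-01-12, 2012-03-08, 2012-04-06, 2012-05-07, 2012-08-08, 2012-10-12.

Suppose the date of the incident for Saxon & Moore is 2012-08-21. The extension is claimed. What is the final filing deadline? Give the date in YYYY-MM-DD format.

Adding 28 calendar days to 2012-08-21 gives 2012-09-18.
2012-09-18 is a Tuesday and not a listed holiday, so it stands.
The 15-business-day extension runs from 2012-09-18 to 2012-10-09.
2012-10-09 is a Tuesday and not a listed holiday, so it stands.
Final deadline: 2012-10-09.

2012-10-09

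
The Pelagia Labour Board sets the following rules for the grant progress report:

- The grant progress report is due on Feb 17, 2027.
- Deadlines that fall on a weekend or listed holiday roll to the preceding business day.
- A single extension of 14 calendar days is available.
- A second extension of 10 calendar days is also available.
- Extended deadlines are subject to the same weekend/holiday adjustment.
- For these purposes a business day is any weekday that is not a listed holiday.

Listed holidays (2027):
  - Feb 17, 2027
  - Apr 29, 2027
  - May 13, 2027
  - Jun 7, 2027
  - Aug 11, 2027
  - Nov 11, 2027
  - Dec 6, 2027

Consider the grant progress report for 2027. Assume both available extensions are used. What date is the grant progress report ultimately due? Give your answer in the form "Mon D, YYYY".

Mar 12, 2027

Start from the fixed due date, Feb 17, 2027.
Feb 17, 2027 is a listed holiday; the preceding business day is Feb 16, 2027 (Tuesday).
Add the 14 calendar-day extension to Feb 16, 2027: Mar 2, 2027.
Mar 2, 2027 (Tuesday) is already a business day.
The 10-calendar-day extension moves the deadline from Mar 2, 2027 to Mar 12, 2027.
Mar 12, 2027 (Friday) is already a business day.
The final due date is Mar 12, 2027.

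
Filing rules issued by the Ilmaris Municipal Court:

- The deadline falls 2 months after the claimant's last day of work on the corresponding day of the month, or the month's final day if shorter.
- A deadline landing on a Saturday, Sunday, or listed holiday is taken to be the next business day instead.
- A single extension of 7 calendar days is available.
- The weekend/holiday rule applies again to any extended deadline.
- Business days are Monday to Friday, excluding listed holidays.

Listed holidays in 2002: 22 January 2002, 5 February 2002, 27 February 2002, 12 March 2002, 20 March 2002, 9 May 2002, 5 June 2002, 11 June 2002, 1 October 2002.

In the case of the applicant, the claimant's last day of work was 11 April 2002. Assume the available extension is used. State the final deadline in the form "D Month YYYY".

19 June 2002

2 months after 11 April 2002, on the same day of the month, is 11 June 2002.
Because 11 June 2002 is a listed holiday, the deadline becomes 12 June 2002 (Wednesday).
The 7-calendar-day extension moves the deadline from 12 June 2002 to 19 June 2002.
19 June 2002 (Wednesday) is already a business day.
Final deadline: 19 June 2002.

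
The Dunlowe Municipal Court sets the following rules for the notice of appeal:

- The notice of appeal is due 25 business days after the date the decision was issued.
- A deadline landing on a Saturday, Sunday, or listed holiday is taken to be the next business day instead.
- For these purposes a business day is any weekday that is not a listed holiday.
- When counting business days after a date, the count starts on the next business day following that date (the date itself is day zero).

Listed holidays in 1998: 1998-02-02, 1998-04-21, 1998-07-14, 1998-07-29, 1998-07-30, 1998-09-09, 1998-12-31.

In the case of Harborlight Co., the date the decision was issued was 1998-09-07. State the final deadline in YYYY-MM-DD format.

1998-10-13

25 business days after 1998-09-07, excluding weekends and holidays, is 1998-10-13.
1998-10-13 is a Tuesday and not a listed holiday, so it stands.
Final deadline: 1998-10-13.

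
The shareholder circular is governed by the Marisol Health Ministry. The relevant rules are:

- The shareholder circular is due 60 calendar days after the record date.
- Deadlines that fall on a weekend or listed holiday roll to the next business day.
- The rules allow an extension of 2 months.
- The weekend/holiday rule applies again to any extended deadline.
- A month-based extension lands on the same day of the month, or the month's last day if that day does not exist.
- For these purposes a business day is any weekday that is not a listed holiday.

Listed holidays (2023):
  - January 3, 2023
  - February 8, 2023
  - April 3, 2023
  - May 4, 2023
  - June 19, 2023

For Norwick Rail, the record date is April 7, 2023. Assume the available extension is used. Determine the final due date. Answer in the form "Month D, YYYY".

August 7, 2023

60 calendar days after April 7, 2023 is June 6, 2023.
June 6, 2023 is a Tuesday and not a listed holiday, so it stands.
Add 2 months to June 6, 2023: August 6, 2023.
August 6, 2023 is a Sunday; the next business day is August 7, 2023 (Monday).
Deadline: August 7, 2023.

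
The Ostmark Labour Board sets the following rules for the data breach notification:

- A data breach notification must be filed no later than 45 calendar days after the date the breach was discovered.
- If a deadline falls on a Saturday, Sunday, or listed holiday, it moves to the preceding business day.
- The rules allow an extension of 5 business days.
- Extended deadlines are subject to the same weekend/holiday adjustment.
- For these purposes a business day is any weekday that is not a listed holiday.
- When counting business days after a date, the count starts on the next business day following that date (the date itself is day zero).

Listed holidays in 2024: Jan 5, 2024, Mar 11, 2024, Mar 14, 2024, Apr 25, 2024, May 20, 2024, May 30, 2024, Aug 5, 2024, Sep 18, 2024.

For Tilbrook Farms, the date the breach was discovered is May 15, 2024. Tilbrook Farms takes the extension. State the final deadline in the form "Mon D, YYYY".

Jul 5, 2024

From May 15, 2024, 45 calendar days later is Jun 29, 2024.
Jun 29, 2024 is a Saturday, so it moves to the preceding business day, Jun 28, 2024 (Friday).
Applying the 5-business-day extension: 5 business days after Jun 28, 2024 is Jul 5, 2024.
Since Jul 5, 2024 is a Friday and not a holiday, the date is unchanged.
So the filing is due Jul 5, 2024.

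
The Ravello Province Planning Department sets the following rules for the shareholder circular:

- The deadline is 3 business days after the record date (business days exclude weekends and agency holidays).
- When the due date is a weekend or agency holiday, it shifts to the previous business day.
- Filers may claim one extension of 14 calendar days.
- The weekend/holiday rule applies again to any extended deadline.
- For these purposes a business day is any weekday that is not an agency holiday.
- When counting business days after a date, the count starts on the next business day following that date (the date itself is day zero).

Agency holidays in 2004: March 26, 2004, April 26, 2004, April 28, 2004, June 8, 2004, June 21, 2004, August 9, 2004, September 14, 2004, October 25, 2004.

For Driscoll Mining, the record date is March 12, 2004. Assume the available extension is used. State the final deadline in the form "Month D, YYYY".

3 business days after March 12, 2004, excluding weekends and holidays, is March 17, 2004.
Since March 17, 2004 is a Wednesday and not a holiday, the date is unchanged.
The 14-calendar-day extension moves the deadline from March 17, 2004 to March 31, 2004.
Since March 31, 2004 is a Wednesday and not a holiday, the date is unchanged.
So the filing is due March 31, 2004.

March 31, 2004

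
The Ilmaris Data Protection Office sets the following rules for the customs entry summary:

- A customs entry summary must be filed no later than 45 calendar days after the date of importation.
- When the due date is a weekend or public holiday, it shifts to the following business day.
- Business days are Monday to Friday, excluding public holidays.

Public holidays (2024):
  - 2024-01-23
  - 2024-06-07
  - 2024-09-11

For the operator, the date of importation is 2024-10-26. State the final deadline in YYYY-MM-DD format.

2024-12-10

Adding 45 calendar days to 2024-10-26 gives 2024-12-10.
2024-12-10 (Tuesday) is already a business day.
The final due date is 2024-12-10.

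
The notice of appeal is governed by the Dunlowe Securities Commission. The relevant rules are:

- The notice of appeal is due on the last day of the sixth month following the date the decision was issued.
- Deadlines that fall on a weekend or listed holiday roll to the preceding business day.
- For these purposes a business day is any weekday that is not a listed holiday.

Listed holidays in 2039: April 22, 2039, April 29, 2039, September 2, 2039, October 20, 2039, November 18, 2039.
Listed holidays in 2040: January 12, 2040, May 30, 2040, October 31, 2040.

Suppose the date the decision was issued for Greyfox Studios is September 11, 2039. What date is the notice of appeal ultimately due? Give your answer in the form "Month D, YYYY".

March 30, 2040

The sixth month after September 11, 2039 is March 2040, whose last day is March 31, 2040.
March 31, 2040 is a Saturday; the preceding business day is March 30, 2040 (Friday).
Deadline: March 30, 2040.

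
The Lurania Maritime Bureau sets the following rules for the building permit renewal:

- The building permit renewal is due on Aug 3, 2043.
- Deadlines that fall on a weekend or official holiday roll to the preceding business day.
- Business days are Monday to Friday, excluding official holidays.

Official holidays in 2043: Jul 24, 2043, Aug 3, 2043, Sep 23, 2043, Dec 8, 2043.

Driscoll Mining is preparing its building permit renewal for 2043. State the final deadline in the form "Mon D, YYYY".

Jul 31, 2043

The statutory due date is Aug 3, 2043.
Aug 3, 2043 is a listed holiday, so it moves to the preceding business day, Jul 31, 2043 (Friday).
The final due date is Jul 31, 2043.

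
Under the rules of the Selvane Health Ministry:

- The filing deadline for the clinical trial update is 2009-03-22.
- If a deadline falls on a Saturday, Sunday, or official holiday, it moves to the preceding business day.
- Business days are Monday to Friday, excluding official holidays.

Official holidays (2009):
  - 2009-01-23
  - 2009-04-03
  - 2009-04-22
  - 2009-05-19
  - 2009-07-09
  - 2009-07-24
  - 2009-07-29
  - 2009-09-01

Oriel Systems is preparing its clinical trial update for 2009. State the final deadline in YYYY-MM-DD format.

The statutory due date is 2009-03-22.
2009-03-22 falls on a Sunday. Rolling to the preceding business day gives 2009-03-20, a Friday.
Deadline: 2009-03-20.

2009-03-20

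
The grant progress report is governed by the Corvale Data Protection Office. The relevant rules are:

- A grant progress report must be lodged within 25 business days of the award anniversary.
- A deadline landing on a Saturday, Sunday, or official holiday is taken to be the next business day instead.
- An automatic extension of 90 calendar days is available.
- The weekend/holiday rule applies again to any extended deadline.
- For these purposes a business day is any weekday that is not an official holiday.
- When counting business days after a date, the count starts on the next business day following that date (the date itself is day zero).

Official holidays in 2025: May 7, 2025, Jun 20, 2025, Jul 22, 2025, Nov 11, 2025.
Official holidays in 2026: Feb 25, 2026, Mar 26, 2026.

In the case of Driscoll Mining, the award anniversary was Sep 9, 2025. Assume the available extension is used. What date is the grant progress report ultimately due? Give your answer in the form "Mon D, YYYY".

Jan 12, 2026

25 business days after Sep 9, 2025, excluding weekends and holidays, is Oct 14, 2025.
Oct 14, 2025 falls on a Tuesday, which is a business day, so no adjustment is needed.
Add the 90 calendar-day extension to Oct 14, 2025: Jan 12, 2026.
Jan 12, 2026 falls on a Monday, which is a business day, so no adjustment is needed.
So the filing is due Jan 12, 2026.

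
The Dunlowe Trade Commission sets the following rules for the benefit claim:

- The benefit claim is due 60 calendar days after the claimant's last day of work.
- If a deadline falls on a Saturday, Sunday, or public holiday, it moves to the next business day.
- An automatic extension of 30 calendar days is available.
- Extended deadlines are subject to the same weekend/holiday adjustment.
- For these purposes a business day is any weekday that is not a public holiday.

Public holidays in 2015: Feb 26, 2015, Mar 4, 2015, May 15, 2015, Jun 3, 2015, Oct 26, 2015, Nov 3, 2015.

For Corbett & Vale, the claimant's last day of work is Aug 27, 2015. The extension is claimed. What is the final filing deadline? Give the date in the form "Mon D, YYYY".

Nov 26, 2015

Trigger date Aug 27, 2015 + 60 calendar days = Oct 26, 2015.
Oct 26, 2015 is a listed holiday, so it moves to the next business day, Oct 27, 2015 (Tuesday).
With the 30-day extension, Oct 27, 2015 becomes Nov 26, 2015.
Since Nov 26, 2015 is a Thursday and not a holiday, the date is unchanged.
So the filing is due Nov 26, 2015.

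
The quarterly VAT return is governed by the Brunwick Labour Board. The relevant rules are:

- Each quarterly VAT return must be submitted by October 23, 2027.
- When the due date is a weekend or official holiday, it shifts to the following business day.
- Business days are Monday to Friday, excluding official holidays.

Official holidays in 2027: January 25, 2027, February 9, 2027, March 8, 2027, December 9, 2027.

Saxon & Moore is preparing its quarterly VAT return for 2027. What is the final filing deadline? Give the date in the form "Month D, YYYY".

Start from the fixed due date, October 23, 2027.
October 23, 2027 falls on a Saturday. Rolling to the next business day gives October 25, 2027, a Monday.
Final deadline: October 25, 2027.

October 25, 2027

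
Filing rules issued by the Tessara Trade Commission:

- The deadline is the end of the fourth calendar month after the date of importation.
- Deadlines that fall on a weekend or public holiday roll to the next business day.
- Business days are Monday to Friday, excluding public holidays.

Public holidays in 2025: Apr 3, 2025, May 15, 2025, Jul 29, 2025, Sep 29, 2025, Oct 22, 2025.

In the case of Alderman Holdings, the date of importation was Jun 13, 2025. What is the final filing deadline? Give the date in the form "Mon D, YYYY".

The fourth month after Jun 13, 2025 is October 2025, whose last day is Oct 31, 2025.
Oct 31, 2025 (Friday) is already a business day.
Final deadline: Oct 31, 2025.

Oct 31, 2025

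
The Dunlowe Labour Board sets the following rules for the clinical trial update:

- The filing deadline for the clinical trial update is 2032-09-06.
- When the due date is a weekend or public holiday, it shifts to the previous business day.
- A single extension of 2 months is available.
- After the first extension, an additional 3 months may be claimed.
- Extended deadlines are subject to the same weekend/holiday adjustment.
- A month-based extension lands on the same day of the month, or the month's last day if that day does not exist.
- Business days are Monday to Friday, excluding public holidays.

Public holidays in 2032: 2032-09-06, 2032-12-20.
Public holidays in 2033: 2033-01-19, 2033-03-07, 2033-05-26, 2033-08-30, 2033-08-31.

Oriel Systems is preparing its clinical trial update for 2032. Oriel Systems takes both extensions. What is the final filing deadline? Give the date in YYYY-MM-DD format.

The stated deadline is 2032-09-06.
2032-09-06 is a listed holiday, so it moves to the preceding business day, 2032-09-03 (Friday).
Applying the 2 months extension: 2 months after 2032-09-03 is 2032-11-03.
2032-11-03 falls on a Wednesday, which is a business day, so no adjustment is needed.
The 3 months extension carries 2032-11-03 to 2033-02-03.
2033-02-03 (Thursday) is already a business day.
So the filing is due 2033-02-03.

2033-02-03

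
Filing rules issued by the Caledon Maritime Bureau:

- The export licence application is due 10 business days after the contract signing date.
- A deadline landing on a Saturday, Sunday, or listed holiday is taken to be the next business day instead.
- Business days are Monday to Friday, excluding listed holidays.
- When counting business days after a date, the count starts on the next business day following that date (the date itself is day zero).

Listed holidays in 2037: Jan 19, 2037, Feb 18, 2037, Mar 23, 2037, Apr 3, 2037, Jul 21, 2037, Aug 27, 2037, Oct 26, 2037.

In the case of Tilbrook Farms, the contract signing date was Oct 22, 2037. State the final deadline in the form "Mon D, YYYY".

Nov 6, 2037

Counting 10 business days after Oct 22, 2037 (skipping weekends and listed holidays) reaches Nov 6, 2037.
Nov 6, 2037 (Friday) is already a business day.
Deadline: Nov 6, 2037.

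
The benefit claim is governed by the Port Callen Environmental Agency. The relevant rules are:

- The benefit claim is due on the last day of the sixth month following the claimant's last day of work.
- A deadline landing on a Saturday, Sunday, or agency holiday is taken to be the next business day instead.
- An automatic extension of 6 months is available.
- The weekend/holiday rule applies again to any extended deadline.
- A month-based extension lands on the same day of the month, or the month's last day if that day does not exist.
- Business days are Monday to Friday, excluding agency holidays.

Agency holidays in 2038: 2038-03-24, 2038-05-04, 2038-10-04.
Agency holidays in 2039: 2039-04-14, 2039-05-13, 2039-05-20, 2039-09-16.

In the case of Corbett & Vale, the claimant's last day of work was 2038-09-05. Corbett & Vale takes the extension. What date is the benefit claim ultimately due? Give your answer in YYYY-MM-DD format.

6 months after 2038-09-05 is March 2039; that month ends on 2039-03-31.
2039-03-31 falls on a Thursday, which is a business day, so no adjustment is needed.
Applying the 6 months extension: 6 months after 2039-03-31 is 2039-09-30 (day 31 does not exist in September, so the month's last day is used).
2039-09-30 is a Friday and not a listed holiday, so it stands.
So the filing is due 2039-09-30.

2039-09-30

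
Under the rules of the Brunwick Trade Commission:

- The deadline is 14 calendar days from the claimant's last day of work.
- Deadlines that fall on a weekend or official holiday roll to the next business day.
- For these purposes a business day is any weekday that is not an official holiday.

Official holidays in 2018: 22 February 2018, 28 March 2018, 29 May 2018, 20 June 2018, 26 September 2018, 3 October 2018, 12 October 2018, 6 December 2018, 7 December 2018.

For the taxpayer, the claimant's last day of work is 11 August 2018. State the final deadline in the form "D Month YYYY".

27 August 2018

From 11 August 2018, 14 calendar days later is 25 August 2018.
Because 25 August 2018 is a Saturday, the deadline becomes 27 August 2018 (Monday).
So the filing is due 27 August 2018.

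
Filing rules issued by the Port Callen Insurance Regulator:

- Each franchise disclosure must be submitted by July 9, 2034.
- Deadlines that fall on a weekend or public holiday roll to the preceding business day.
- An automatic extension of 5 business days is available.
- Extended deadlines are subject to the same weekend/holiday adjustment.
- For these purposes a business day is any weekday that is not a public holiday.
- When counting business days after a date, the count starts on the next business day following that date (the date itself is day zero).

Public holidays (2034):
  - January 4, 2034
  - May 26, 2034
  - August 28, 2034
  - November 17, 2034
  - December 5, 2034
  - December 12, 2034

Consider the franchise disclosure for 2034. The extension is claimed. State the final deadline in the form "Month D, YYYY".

The statutory due date is July 9, 2034.
July 9, 2034 is a Sunday, so it moves to the preceding business day, July 7, 2034 (Friday).
Applying the 5-business-day extension: 5 business days after July 7, 2034 is July 14, 2034.
July 14, 2034 is a Friday and not a listed holiday, so it stands.
Deadline: July 14, 2034.

July 14, 2034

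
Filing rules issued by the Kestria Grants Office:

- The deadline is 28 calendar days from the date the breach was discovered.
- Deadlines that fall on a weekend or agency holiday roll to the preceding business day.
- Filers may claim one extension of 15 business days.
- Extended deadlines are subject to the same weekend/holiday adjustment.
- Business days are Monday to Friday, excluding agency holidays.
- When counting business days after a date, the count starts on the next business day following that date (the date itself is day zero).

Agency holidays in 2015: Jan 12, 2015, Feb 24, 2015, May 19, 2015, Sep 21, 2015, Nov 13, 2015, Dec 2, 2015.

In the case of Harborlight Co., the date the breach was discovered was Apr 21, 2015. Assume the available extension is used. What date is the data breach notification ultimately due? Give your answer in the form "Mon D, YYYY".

Adding 28 calendar days to Apr 21, 2015 gives May 19, 2015.
May 19, 2015 is a listed holiday; the preceding business day is May 18, 2015 (Monday).
Applying the 15-business-day extension: 15 business days after May 18, 2015 is Jun 9, 2015.
Jun 9, 2015 falls on a Tuesday, which is a business day, so no adjustment is needed.
So the filing is due Jun 9, 2015.

Jun 9, 2015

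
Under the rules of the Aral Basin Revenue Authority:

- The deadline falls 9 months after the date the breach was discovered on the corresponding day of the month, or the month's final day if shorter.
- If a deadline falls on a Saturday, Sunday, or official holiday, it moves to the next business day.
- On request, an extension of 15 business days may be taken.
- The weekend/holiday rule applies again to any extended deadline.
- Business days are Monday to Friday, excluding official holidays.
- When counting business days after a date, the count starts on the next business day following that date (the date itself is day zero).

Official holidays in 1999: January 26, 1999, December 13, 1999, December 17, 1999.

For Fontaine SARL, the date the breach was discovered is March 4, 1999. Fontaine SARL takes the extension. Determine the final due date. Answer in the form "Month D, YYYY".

9 months after March 4, 1999, on the same day of the month, is December 4, 1999.
Because December 4, 1999 is a Saturday, the deadline becomes December 6, 1999 (Monday).
Applying the 15-business-day extension: 15 business days after December 6, 1999 is December 29, 1999.
Since December 29, 1999 is a Wednesday and not a holiday, the date is unchanged.
Final deadline: December 29, 1999.

December 29, 1999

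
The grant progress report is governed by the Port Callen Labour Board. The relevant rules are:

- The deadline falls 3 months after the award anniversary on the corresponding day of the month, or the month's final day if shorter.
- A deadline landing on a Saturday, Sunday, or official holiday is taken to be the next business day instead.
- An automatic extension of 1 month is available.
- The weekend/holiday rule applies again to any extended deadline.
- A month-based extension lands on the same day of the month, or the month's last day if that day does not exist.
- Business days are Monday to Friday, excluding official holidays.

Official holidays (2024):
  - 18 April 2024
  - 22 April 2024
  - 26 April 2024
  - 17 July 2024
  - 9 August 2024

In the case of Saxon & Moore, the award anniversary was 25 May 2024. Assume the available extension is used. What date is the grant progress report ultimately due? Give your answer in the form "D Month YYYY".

26 September 2024

3 months from 25 May 2024 is 25 August 2024.
25 August 2024 is a Sunday, so it moves to the next business day, 26 August 2024 (Monday).
The 1 month extension carries 26 August 2024 to 26 September 2024.
26 September 2024 falls on a Thursday, which is a business day, so no adjustment is needed.
So the filing is due 26 September 2024.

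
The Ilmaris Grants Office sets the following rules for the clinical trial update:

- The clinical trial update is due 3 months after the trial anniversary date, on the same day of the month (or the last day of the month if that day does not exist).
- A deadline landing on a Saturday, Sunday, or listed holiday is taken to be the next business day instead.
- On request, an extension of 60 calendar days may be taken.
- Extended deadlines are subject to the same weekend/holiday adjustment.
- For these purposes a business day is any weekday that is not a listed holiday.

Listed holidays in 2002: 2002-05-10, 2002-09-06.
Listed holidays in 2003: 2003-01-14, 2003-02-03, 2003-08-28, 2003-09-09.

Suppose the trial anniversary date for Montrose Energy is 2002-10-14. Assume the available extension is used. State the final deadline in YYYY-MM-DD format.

3 months from 2002-10-14 is 2003-01-14.
2003-01-14 falls on a listed holiday. Rolling to the next business day gives 2003-01-15, a Wednesday.
The 60-calendar-day extension moves the deadline from 2003-01-15 to 2003-03-16.
2003-03-16 is a Sunday; the next business day is 2003-03-17 (Monday).
So the filing is due 2003-03-17.

2003-03-17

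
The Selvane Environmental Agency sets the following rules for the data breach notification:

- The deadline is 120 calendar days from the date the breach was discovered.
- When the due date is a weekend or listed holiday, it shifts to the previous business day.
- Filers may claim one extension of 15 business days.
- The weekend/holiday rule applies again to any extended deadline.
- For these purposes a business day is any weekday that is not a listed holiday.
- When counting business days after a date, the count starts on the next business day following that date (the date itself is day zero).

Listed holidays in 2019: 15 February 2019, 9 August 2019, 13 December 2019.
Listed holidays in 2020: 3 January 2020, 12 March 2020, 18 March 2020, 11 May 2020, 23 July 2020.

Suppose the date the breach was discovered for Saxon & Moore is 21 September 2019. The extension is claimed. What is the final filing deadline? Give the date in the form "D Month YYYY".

Trigger date 21 September 2019 + 120 calendar days = 19 January 2020.
Because 19 January 2020 is a Sunday, the deadline becomes 17 January 2020 (Friday).
Counting 15 further business days from 17 January 2020 reaches 7 February 2020.
7 February 2020 falls on a Friday, which is a business day, so no adjustment is needed.
Deadline: 7 February 2020.

7 February 2020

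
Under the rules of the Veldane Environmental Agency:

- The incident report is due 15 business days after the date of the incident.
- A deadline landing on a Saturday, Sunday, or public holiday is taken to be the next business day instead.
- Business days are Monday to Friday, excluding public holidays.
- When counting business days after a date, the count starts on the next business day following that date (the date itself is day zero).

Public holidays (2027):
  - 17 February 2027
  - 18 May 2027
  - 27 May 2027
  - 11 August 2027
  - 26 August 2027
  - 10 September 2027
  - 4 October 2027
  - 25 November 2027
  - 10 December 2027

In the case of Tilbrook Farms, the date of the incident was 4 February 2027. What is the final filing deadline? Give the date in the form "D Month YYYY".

Starting the day after 4 February 2027 and counting 15 business days lands on 26 February 2027.
Since 26 February 2027 is a Friday and not a holiday, the date is unchanged.
Deadline: 26 February 2027.

26 February 2027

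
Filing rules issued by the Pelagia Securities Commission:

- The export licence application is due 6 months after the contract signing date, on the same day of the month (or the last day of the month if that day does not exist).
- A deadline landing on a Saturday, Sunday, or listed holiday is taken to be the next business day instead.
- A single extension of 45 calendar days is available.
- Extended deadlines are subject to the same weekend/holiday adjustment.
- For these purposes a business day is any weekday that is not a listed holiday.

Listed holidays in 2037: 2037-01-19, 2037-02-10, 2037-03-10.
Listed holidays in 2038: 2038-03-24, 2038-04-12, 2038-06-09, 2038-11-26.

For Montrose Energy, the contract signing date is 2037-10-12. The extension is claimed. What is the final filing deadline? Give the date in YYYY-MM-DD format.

2038-05-28

6 months after 2037-10-12, on the same day of the month, is 2038-04-12.
2038-04-12 falls on a listed holiday. Rolling to the next business day gives 2038-04-13, a Tuesday.
With the 45-day extension, 2038-04-13 becomes 2038-05-28.
2038-05-28 is a Friday and not a listed holiday, so it stands.
Final deadline: 2038-05-28.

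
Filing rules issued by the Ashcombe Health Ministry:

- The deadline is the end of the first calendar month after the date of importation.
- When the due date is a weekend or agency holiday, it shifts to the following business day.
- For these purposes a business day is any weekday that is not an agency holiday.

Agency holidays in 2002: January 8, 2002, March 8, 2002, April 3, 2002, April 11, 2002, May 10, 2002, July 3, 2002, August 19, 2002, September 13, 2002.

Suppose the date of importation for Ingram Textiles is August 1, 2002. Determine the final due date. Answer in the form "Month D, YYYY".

The first month after August 1, 2002 is September 2002, whose last day is September 30, 2002.
September 30, 2002 is a Monday and not a listed holiday, so it stands.
Final deadline: September 30, 2002.

September 30, 2002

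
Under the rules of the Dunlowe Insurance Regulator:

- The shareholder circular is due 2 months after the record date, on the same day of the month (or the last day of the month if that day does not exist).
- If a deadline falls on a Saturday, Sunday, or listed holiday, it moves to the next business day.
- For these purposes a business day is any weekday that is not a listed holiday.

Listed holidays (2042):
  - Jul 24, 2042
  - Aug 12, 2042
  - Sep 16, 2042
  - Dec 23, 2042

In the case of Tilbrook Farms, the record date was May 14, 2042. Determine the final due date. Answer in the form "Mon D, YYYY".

2 months after May 14, 2042, on the same day of the month, is Jul 14, 2042.
Since Jul 14, 2042 is a Monday and not a holiday, the date is unchanged.
So the filing is due Jul 14, 2042.

Jul 14, 2042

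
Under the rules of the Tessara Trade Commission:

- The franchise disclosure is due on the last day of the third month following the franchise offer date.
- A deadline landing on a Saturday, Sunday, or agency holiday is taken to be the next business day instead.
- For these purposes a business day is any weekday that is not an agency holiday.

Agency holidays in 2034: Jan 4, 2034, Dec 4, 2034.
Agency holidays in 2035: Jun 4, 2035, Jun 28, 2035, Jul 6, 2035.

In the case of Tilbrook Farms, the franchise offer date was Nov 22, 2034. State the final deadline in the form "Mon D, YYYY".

Feb 28, 2035

The third month after Nov 22, 2034 is February 2035, whose last day is Feb 28, 2035.
Feb 28, 2035 is a Wednesday and not a listed holiday, so it stands.
Final deadline: Feb 28, 2035.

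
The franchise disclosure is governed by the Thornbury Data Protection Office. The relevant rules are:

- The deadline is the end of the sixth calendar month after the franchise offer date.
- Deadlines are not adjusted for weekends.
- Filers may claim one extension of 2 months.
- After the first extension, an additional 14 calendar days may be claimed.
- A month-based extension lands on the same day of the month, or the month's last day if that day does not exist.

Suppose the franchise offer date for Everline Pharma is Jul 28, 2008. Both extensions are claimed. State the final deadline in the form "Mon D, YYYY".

Apr 14, 2009

6 months after Jul 28, 2008 falls in January 2009; the last day of that month is Jan 31, 2009.
Jan 31, 2009 falls on a Saturday. The rules make no weekend/holiday allowance, so it remains Jan 31, 2009.
The 2 months extension carries Jan 31, 2009 to Mar 31, 2009.
Mar 31, 2009 is a Tuesday; no weekend or holiday adjustment applies.
Applying the 14-calendar-day extension: Mar 31, 2009 + 14 days = Apr 14, 2009.
Apr 14, 2009 is a Tuesday; no weekend or holiday adjustment applies.
Final deadline: Apr 14, 2009.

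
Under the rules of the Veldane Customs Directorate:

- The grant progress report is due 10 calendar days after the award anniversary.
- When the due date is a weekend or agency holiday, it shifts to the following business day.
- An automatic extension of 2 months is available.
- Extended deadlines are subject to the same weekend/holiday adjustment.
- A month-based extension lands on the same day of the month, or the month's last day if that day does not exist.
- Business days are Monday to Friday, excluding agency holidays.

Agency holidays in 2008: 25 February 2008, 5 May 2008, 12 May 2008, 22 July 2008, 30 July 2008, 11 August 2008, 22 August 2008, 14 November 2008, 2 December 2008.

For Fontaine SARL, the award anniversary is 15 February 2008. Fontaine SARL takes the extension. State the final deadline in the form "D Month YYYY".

28 April 2008

Trigger date 15 February 2008 + 10 calendar days = 25 February 2008.
25 February 2008 is a listed holiday, so it moves to the next business day, 26 February 2008 (Tuesday).
The 2 months extension carries 26 February 2008 to 26 April 2008.
26 April 2008 falls on a Saturday. Rolling to the next business day gives 28 April 2008, a Monday.
The final due date is 28 April 2008.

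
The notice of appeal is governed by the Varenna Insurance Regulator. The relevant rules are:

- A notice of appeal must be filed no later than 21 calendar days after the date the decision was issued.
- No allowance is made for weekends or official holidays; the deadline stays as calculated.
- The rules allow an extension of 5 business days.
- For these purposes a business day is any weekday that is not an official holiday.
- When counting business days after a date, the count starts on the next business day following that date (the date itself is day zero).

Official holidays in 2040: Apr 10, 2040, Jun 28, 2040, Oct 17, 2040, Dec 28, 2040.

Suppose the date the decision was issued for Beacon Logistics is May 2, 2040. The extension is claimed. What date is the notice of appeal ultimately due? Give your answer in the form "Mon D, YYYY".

From May 2, 2040, 21 calendar days later is May 23, 2040.
May 23, 2040 is a Wednesday; no weekend or holiday adjustment applies.
The 5-business-day extension runs from May 23, 2040 to May 30, 2040.
No adjustment is made for weekends or holidays, so May 30, 2040 stands.
Final deadline: May 30, 2040.

May 30, 2040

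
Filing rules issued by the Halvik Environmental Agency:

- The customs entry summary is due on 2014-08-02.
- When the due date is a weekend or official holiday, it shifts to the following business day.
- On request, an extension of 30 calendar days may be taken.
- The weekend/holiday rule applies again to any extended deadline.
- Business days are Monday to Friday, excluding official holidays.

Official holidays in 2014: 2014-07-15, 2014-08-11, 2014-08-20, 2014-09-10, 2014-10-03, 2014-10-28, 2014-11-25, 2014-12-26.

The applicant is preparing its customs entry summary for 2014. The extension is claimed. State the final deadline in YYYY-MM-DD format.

The statutory due date is 2014-08-02.
2014-08-02 falls on a Saturday. Rolling to the next business day gives 2014-08-04, a Monday.
Applying the 30-calendar-day extension: 2014-08-04 + 30 days = 2014-09-03.
Since 2014-09-03 is a Wednesday and not a holiday, the date is unchanged.
So the filing is due 2014-09-03.

2014-09-03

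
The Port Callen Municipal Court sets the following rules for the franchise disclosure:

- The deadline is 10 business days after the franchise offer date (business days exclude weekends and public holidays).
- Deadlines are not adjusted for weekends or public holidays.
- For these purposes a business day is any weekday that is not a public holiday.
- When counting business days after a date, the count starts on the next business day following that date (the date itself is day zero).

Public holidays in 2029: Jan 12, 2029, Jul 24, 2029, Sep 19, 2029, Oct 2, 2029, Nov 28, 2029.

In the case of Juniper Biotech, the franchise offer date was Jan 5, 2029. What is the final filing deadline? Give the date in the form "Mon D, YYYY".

Jan 22, 2029

Counting 10 business days after Jan 5, 2029 (skipping weekends and listed holidays) reaches Jan 22, 2029.
Jan 22, 2029 falls on a Monday. The rules make no weekend/holiday allowance, so it remains Jan 22, 2029.
Final deadline: Jan 22, 2029.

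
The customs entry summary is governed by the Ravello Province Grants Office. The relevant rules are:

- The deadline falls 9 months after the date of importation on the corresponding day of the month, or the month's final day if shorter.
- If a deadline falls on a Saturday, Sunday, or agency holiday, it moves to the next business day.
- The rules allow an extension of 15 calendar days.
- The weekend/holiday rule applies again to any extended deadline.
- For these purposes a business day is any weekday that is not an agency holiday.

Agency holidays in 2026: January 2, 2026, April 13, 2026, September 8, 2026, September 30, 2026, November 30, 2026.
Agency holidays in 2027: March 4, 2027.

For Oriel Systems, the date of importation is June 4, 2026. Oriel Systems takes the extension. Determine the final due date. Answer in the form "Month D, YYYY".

Moving 9 months forward from June 4, 2026 on the corresponding day gives March 4, 2027.
Because March 4, 2027 is a listed holiday, the deadline becomes March 5, 2027 (Friday).
Applying the 15-calendar-day extension: March 5, 2027 + 15 days = March 20, 2027.
March 20, 2027 falls on a Saturday. Rolling to the next business day gives March 22, 2027, a Monday.
Deadline: March 22, 2027.

March 22, 2027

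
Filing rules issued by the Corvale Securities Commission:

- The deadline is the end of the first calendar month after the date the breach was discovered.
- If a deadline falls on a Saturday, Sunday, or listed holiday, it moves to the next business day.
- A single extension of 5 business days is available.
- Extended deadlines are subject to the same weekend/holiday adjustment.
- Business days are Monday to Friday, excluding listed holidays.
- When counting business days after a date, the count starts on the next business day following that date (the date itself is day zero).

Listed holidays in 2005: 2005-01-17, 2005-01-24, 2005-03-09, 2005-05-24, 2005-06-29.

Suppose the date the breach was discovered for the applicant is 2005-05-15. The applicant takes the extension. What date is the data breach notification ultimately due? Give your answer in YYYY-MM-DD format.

2005-07-07

The first month after 2005-05-15 is June 2005, whose last day is 2005-06-30.
2005-06-30 (Thursday) is already a business day.
Counting 5 further business days from 2005-06-30 reaches 2005-07-07.
Since 2005-07-07 is a Thursday and not a holiday, the date is unchanged.
Final deadline: 2005-07-07.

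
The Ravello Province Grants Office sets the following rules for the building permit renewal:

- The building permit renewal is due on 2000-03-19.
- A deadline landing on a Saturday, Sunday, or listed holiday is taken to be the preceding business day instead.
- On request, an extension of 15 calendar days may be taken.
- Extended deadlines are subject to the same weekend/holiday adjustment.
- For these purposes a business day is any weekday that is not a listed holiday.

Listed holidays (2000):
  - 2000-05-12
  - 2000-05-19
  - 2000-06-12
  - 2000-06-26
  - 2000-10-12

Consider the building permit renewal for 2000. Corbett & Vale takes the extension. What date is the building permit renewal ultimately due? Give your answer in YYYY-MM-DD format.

2000-03-31

The statutory due date is 2000-03-19.
2000-03-19 falls on a Sunday. Rolling to the preceding business day gives 2000-03-17, a Friday.
The 15-calendar-day extension moves the deadline from 2000-03-17 to 2000-04-01.
2000-04-01 falls on a Saturday. Rolling to the preceding business day gives 2000-03-31, a Friday.
The final due date is 2000-03-31.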